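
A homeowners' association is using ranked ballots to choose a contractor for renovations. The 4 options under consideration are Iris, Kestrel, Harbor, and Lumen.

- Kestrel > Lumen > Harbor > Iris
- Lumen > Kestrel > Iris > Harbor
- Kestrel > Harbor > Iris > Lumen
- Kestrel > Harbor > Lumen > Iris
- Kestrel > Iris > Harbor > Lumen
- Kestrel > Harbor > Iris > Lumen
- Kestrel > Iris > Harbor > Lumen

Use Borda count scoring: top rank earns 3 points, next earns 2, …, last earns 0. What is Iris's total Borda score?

7

Borda scores:
  Iris: 0 + 1 + 1 + 0 + 2 + 1 + 2 = 7
  Kestrel: 3 + 2 + 3 + 3 + 3 + 3 + 3 = 20
  Harbor: 1 + 0 + 2 + 2 + 1 + 2 + 1 = 9
  Lumen: 2 + 3 + 0 + 1 + 0 + 0 + 0 = 6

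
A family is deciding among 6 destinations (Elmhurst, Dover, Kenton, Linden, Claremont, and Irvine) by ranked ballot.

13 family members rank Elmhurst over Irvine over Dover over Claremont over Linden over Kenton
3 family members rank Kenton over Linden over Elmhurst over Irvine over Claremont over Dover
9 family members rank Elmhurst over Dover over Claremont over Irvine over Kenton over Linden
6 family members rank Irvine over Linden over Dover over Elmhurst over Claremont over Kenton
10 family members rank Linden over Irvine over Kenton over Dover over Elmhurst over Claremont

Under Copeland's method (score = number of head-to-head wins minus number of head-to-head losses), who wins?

Pairwise results:
  Elmhurst vs Dover: Elmhurst wins 25–16.
  Elmhurst vs Kenton: Elmhurst wins 28–13.
  Elmhurst vs Linden: Elmhurst wins 22–19.
  Elmhurst vs Claremont: Elmhurst wins 41–0.
  Elmhurst vs Irvine: Elmhurst wins 25–16.
  Dover vs Kenton: Dover wins 28–13.
  Dover vs Linden: Dover wins 22–19.
  Dover vs Claremont: Dover wins 38–3.
  Dover vs Irvine: Irvine wins 32–9.
  Kenton vs Linden: Linden wins 29–12.
  Kenton vs Claremont: Claremont wins 28–13.
  Kenton vs Irvine: Irvine wins 38–3.
  Linden vs Claremont: Claremont wins 22–19.
  Linden vs Irvine: Irvine wins 28–13.
  Claremont vs Irvine: Irvine wins 32–9.
Copeland scores (wins − losses):
  Elmhurst: 5 − 0 = 5
  Dover: 3 − 2 = 1
  Kenton: 0 − 5 = -5
  Linden: 1 − 4 = -3
  Claremont: 2 − 3 = -1
  Irvine: 4 − 1 = 3
Elmhurst has the best Copeland score.

Elmhurst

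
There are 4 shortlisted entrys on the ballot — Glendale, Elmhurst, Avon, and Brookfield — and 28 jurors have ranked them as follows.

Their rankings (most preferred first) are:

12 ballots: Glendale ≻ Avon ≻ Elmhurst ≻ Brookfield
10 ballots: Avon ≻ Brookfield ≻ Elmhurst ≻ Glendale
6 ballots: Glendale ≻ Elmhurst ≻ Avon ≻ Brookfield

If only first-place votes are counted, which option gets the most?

Glendale

First-place vote totals:
  Glendale: 18
  Elmhurst: 0
  Avon: 10
  Brookfield: 0
Glendale has the most first-place votes.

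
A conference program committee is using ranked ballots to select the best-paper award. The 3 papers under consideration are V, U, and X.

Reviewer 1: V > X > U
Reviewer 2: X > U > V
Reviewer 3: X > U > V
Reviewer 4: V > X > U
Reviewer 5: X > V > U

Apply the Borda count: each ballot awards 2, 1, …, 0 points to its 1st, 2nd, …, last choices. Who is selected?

Borda scores:
  V: 2 + 0 + 0 + 2 + 1 = 5
  U: 0 + 1 + 1 + 0 + 0 = 2
  X: 1 + 2 + 2 + 1 + 2 = 8
X has the highest total.

X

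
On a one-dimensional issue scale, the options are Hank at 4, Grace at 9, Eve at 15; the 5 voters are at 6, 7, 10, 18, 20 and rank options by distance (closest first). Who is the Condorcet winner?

Grace

With single-peaked preferences on a line, the Condorcet winner is the candidate closest to the median voter.
The median voter (position 10) is closest to Grace at 9.
Check: Grace vs Eve — voters closer to Grace: 3 of 5.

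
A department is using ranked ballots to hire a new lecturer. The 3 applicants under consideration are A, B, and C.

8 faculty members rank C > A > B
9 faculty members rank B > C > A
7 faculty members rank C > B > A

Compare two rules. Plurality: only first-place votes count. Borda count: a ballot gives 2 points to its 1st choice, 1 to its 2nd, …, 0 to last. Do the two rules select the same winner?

Plurality first-place counts: A 0, B 9, C 15 → C.
Borda totals: A 8, B 25, C 39 → C.
The two rules agree on C.

Yes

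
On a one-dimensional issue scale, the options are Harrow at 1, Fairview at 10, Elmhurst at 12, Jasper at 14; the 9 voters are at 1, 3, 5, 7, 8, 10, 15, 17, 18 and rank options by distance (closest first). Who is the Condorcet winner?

Fairview

With single-peaked preferences on a line, the Condorcet winner is the candidate closest to the median voter.
The median voter (position 8) is closest to Fairview at 10.
Check: Fairview vs Elmhurst — voters closer to Fairview: 6 of 9.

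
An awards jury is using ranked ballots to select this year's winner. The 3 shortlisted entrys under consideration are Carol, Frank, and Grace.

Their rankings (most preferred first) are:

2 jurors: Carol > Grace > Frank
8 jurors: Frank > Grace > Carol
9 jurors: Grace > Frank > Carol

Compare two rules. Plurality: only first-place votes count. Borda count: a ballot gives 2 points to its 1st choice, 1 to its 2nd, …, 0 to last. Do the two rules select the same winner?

Yes

Plurality first-place counts: Carol 2, Frank 8, Grace 9 → Grace.
Borda totals: Carol 4, Frank 25, Grace 28 → Grace.
The two rules agree on Grace.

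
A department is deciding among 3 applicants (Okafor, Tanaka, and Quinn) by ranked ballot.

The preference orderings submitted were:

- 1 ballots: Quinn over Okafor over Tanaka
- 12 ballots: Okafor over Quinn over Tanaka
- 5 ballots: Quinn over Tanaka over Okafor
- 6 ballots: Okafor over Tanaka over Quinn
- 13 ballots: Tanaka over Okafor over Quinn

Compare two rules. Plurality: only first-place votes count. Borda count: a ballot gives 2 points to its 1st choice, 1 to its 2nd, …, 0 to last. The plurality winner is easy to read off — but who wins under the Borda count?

Plurality first-place counts: Okafor 18, Tanaka 13, Quinn 6 → Okafor.
Borda totals: Okafor 50, Tanaka 37, Quinn 24 → Okafor.

Okafor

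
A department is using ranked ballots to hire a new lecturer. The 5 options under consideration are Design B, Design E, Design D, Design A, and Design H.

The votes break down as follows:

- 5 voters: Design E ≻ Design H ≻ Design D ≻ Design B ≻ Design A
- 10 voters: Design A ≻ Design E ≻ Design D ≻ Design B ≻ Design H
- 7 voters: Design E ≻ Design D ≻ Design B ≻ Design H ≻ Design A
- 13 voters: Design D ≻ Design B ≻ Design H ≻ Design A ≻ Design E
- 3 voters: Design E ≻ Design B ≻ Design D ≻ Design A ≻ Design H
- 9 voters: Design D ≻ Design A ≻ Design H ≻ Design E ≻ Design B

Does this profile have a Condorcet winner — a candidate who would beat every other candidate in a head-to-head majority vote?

Head-to-head results (47 voters total):
Design B vs Design E: Design E wins 34–13.
Design B vs Design D: Design D wins 44–3.
Design B vs Design A: Design B wins 28–19.
Design B vs Design H: Design B wins 33–14.
Design E vs Design D: Design E wins 25–22.
Design E vs Design A: Design A wins 32–15.
Design E vs Design H: Design E wins 25–22.
Design D vs Design A: Design D wins 37–10.
Design D vs Design H: Design D wins 42–5.
Design A vs Design H: Design H wins 25–22.
No candidate beats all others: Design B beats Design A beats Design E beats Design B, a majority cycle.

No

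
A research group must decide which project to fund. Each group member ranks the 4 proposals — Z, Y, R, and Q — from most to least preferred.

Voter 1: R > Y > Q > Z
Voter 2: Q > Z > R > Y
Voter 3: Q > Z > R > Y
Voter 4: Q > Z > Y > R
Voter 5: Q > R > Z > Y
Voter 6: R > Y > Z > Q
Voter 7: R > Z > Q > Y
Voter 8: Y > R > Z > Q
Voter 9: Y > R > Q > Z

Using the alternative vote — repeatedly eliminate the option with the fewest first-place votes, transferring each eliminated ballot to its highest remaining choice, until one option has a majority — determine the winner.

Round 1: Q 4, R 3, Y 2, Z 0. Z has the fewest and is eliminated.
Round 2: Q 4, R 3, Y 2. Y has the fewest and is eliminated.
Round 3: R 5, Q 4. R has a majority.

R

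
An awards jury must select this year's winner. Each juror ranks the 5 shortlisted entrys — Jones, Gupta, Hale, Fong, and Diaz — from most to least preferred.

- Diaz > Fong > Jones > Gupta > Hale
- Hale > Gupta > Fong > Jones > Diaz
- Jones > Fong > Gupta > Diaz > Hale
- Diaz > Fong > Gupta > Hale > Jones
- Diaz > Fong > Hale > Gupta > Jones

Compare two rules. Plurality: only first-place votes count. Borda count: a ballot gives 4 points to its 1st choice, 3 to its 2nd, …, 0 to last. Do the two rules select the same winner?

Plurality first-place counts: Jones 1, Gupta 0, Hale 1, Fong 0, Diaz 3 → Diaz.
Borda totals: Jones 7, Gupta 9, Hale 7, Fong 14, Diaz 13 → Fong.
The two rules disagree: plurality picks Diaz, Borda picks Fong.

No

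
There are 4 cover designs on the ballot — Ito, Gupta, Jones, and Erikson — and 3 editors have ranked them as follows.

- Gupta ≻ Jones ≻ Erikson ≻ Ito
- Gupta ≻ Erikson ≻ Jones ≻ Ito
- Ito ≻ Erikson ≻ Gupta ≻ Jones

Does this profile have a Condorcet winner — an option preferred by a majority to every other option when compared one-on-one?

Yes

Head-to-head results (3 voters total):
Ito vs Gupta: Gupta wins 2–1.
Ito vs Jones: Jones wins 2–1.
Ito vs Erikson: Erikson wins 2–1.
Gupta vs Jones: Gupta wins 3–0.
Gupta vs Erikson: Gupta wins 2–1.
Jones vs Erikson: Erikson wins 2–1.
Gupta beats each rival — Ito (2–1), Jones (3–0), Erikson (2–1) — so Gupta is the Condorcet winner.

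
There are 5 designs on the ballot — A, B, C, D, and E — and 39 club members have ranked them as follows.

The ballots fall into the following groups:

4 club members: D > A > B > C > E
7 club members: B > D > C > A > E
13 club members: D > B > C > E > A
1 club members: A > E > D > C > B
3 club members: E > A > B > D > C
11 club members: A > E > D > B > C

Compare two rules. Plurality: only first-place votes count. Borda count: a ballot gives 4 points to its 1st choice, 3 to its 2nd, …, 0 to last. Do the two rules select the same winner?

Plurality first-place counts: A 12, B 7, C 0, D 17, E 3 → D.
Borda totals: A 76, B 92, C 45, D 116, E 61 → D.
The two rules agree on D.

Yes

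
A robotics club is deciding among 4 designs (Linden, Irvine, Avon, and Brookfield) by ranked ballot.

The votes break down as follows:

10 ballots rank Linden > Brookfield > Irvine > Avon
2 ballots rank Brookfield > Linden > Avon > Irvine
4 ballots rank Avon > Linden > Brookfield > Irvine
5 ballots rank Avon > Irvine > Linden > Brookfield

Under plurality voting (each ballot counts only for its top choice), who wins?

First-place vote totals:
  Linden: 10
  Irvine: 0
  Avon: 9
  Brookfield: 2
Linden has the most first-place votes.

Linden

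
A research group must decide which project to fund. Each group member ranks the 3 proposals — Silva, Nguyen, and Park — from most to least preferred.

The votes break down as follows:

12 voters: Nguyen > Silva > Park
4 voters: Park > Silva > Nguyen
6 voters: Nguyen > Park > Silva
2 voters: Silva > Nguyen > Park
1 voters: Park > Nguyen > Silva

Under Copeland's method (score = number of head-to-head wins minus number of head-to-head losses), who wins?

Pairwise results:
  Silva vs Nguyen: Nguyen wins 19–6.
  Silva vs Park: Silva wins 14–11.
  Nguyen vs Park: Nguyen wins 20–5.
Copeland scores (wins − losses):
  Silva: 1 − 1 = 0
  Nguyen: 2 − 0 = 2
  Park: 0 − 2 = -2
Nguyen has the best Copeland score.

Nguyen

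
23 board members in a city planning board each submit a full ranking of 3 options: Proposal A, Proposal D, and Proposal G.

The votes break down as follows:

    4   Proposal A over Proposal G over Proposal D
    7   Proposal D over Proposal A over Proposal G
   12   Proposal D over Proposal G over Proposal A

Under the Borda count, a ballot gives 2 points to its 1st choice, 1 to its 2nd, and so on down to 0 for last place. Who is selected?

Proposal D

Borda scores:
  Proposal A: 4·2 + 7·1 + 12·0 = 15
  Proposal D: 4·0 + 7·2 + 12·2 = 38
  Proposal G: 4·1 + 7·0 + 12·1 = 16
Proposal D has the highest total.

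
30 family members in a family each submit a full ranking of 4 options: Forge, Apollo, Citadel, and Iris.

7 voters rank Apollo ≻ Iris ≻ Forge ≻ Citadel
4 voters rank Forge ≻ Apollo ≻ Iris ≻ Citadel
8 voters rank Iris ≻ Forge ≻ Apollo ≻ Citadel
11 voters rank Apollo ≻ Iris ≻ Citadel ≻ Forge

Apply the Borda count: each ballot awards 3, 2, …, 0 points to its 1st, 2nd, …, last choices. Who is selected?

Apollo

Borda scores:
  Forge: 7·1 + 4·3 + 8·2 + 11·0 = 35
  Apollo: 7·3 + 4·2 + 8·1 + 11·3 = 70
  Citadel: 7·0 + 4·0 + 8·0 + 11·1 = 11
  Iris: 7·2 + 4·1 + 8·3 + 11·2 = 64
Apollo has the highest total.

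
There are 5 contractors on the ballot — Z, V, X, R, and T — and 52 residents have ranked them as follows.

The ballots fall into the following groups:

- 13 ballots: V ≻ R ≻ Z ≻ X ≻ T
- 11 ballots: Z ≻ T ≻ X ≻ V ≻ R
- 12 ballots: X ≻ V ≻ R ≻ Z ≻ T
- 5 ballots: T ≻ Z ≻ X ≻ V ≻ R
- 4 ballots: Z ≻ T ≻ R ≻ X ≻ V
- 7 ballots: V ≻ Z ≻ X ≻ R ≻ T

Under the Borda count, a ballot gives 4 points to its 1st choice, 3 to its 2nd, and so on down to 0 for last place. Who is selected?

Z

Borda scores:
  Z: 13·2 + 11·4 + 12·1 + 5·3 + 4·4 + 7·3 = 134
  V: 13·4 + 11·1 + 12·3 + 5·1 + 4·0 + 7·4 = 132
  X: 13·1 + 11·2 + 12·4 + 5·2 + 4·1 + 7·2 = 111
  R: 13·3 + 11·0 + 12·2 + 5·0 + 4·2 + 7·1 = 78
  T: 13·0 + 11·3 + 12·0 + 5·4 + 4·3 + 7·0 = 65
Z has the highest total.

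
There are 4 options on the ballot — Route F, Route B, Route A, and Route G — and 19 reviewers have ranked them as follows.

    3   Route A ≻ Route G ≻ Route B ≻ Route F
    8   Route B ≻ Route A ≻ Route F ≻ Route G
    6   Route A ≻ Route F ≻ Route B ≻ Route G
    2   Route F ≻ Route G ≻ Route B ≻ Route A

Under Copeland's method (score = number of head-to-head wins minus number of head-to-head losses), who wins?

Route B

Pairwise results:
  Route F vs Route B: Route B wins 11–8.
  Route F vs Route A: Route A wins 17–2.
  Route F vs Route G: Route F wins 16–3.
  Route B vs Route A: Route B wins 10–9.
  Route B vs Route G: Route B wins 14–5.
  Route A vs Route G: Route A wins 17–2.
Copeland scores (wins − losses):
  Route F: 1 − 2 = -1
  Route B: 3 − 0 = 3
  Route A: 2 − 1 = 1
  Route G: 0 − 3 = -3
Route B has the best Copeland score.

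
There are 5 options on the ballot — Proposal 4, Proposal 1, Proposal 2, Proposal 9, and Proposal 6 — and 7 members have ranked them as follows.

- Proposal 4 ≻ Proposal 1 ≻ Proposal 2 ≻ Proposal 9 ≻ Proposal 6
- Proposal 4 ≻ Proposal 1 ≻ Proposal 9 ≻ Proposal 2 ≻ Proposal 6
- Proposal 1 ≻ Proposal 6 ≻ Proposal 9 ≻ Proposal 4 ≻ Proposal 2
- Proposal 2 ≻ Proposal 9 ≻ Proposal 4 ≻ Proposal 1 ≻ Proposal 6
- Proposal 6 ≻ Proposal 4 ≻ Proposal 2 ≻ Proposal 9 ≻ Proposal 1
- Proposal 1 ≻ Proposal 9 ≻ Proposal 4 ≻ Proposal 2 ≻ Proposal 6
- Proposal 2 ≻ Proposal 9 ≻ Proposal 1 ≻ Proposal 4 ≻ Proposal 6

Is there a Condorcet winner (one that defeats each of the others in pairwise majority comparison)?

No

Head-to-head results (7 voters total):
Proposal 4 vs Proposal 1: Proposal 4 wins 4–3.
Proposal 4 vs Proposal 2: Proposal 4 wins 5–2.
Proposal 4 vs Proposal 9: Proposal 9 wins 4–3.
Proposal 4 vs Proposal 6: Proposal 4 wins 5–2.
Proposal 1 vs Proposal 2: Proposal 1 wins 4–3.
Proposal 1 vs Proposal 9: Proposal 1 wins 4–3.
Proposal 1 vs Proposal 6: Proposal 1 wins 6–1.
Proposal 2 vs Proposal 9: Proposal 2 wins 4–3.
Proposal 2 vs Proposal 6: Proposal 2 wins 5–2.
Proposal 9 vs Proposal 6: Proposal 9 wins 5–2.
No candidate beats all others: Proposal 4 beats Proposal 1 beats Proposal 9 beats Proposal 4, a majority cycle.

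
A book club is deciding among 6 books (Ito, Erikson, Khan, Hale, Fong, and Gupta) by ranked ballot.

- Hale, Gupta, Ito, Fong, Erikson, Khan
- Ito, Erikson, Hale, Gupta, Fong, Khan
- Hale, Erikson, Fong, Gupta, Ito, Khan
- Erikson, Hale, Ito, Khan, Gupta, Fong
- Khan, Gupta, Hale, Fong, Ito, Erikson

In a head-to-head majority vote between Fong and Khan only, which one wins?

Ballots ranking Fong above Khan: 3.
Ballots ranking Khan above Fong: 2.
Fong wins the head-to-head, 3–2.

Fong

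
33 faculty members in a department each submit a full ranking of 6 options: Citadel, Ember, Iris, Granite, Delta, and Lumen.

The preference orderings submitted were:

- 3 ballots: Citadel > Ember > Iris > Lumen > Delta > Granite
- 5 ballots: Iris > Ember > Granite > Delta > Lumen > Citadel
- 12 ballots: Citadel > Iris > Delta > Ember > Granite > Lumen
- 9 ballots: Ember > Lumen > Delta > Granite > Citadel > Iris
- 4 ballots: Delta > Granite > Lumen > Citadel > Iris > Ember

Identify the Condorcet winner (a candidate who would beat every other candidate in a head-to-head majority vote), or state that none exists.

Head-to-head results (33 voters total):
Citadel vs Ember: Citadel wins 19–14.
Citadel vs Iris: Citadel wins 28–5.
Citadel vs Granite: Granite wins 18–15.
Citadel vs Delta: Delta wins 18–15.
Citadel vs Lumen: Lumen wins 18–15.
Ember vs Iris: Iris wins 21–12.
Ember vs Granite: Ember wins 29–4.
Ember vs Delta: Ember wins 17–16.
Ember vs Lumen: Ember wins 29–4.
Iris vs Granite: Iris wins 20–13.
Iris vs Delta: Iris wins 20–13.
Iris vs Lumen: Iris wins 20–13.
Granite vs Delta: Delta wins 28–5.
Granite vs Lumen: Granite wins 21–12.
Delta vs Lumen: Delta wins 21–12.
No candidate beats all others: Citadel beats Ember beats Granite beats Citadel, a majority cycle.

There is no Condorcet winner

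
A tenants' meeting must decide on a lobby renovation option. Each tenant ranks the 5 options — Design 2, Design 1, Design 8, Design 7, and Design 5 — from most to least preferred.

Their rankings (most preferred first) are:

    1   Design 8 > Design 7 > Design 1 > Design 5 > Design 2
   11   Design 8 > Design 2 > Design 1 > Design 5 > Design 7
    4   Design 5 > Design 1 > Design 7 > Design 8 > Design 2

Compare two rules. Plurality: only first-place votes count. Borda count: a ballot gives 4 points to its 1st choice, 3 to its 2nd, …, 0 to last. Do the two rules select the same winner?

Yes

Plurality first-place counts: Design 2 0, Design 1 0, Design 8 12, Design 7 0, Design 5 4 → Design 8.
Borda totals: Design 2 33, Design 1 36, Design 8 52, Design 7 11, Design 5 28 → Design 8.
The two rules agree on Design 8.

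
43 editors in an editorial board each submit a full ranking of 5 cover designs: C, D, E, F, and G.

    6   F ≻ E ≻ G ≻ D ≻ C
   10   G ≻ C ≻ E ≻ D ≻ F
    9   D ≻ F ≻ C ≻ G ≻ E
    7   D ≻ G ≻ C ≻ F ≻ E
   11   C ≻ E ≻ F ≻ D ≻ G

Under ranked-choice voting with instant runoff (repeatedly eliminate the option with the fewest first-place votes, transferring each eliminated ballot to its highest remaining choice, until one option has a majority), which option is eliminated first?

Round 1: D 16, C 11, G 10, F 6, E 0. E has the fewest and is eliminated.
Round 2: D 16, C 11, G 10, F 6. F has the fewest and is eliminated.
Round 3: D 16, G 16, C 11. C has the fewest and is eliminated.
Round 4: D 27, G 16. D has a majority.

E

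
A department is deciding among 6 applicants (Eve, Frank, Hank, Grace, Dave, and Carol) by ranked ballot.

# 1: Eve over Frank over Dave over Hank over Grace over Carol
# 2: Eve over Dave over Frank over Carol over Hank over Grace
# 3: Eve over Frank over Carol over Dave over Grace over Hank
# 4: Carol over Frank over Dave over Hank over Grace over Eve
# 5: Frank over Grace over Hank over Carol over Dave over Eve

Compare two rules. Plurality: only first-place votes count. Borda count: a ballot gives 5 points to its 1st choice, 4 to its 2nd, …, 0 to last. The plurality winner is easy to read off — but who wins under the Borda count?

Plurality first-place counts: Eve 3, Frank 1, Hank 0, Grace 0, Dave 0, Carol 1 → Eve.
Borda totals: Eve 15, Frank 20, Hank 8, Grace 7, Dave 13, Carol 12 → Frank.

Frank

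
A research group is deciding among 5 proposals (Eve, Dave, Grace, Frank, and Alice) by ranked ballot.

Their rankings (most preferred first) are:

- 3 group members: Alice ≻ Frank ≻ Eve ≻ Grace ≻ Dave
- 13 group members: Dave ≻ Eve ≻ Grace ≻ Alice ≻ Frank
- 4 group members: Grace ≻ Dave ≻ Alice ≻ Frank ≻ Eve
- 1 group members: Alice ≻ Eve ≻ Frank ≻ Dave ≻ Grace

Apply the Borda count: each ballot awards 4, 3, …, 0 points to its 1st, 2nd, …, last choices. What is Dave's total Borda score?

Borda scores:
  Eve: 3·2 + 13·3 + 4·0 + 3 = 48
  Dave: 3·0 + 13·4 + 4·3 + 1 = 65
  Grace: 3·1 + 13·2 + 4·4 + 0 = 45
  Frank: 3·3 + 13·0 + 4·1 + 2 = 15
  Alice: 3·4 + 13·1 + 4·2 + 4 = 37

65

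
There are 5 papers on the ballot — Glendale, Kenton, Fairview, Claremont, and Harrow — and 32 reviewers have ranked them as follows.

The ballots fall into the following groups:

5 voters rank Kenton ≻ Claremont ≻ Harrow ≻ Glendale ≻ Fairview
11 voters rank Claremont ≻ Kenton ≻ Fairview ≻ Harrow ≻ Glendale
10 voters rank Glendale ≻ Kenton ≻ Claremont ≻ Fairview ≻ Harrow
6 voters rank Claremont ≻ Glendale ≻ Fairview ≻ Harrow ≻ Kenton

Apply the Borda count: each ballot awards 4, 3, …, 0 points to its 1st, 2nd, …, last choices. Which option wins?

Claremont

Borda scores:
  Glendale: 5·1 + 11·0 + 10·4 + 6·3 = 63
  Kenton: 5·4 + 11·3 + 10·3 + 6·0 = 83
  Fairview: 5·0 + 11·2 + 10·1 + 6·2 = 44
  Claremont: 5·3 + 11·4 + 10·2 + 6·4 = 103
  Harrow: 5·2 + 11·1 + 10·0 + 6·1 = 27
Claremont has the highest total.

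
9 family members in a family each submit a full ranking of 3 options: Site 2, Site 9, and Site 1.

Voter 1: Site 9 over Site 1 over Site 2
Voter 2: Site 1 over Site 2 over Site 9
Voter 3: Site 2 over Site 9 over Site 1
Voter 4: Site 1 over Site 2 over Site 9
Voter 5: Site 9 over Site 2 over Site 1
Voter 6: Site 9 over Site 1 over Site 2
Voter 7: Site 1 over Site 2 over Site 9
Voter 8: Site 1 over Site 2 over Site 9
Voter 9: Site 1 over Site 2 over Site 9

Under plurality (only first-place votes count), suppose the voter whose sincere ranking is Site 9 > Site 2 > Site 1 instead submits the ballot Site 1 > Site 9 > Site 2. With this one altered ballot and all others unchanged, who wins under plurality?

First-place totals with the altered ballot: Site 2 1, Site 9 2, Site 1 6.
The winner is unchanged: still Site 1.

Site 1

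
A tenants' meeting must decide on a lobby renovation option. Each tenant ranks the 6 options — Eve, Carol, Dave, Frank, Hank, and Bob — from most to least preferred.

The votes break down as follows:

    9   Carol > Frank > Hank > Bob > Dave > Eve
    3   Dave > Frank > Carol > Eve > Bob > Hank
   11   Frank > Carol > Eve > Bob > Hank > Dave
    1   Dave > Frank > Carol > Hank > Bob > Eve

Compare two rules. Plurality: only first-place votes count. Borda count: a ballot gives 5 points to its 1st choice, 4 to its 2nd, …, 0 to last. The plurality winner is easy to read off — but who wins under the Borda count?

Frank

Plurality first-place counts: Eve 0, Carol 9, Dave 4, Frank 11, Hank 0, Bob 0 → Frank.
Borda totals: Eve 39, Carol 101, Dave 29, Frank 107, Hank 40, Bob 44 → Frank.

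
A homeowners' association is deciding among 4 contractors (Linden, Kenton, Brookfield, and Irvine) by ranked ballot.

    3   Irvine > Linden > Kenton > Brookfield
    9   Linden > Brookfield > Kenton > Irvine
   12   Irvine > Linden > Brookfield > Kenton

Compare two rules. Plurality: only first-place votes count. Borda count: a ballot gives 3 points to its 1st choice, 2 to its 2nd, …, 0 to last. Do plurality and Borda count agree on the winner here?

No

Plurality first-place counts: Linden 9, Kenton 0, Brookfield 0, Irvine 15 → Irvine.
Borda totals: Linden 57, Kenton 12, Brookfield 30, Irvine 45 → Linden.
The two rules disagree: plurality picks Irvine, Borda picks Linden.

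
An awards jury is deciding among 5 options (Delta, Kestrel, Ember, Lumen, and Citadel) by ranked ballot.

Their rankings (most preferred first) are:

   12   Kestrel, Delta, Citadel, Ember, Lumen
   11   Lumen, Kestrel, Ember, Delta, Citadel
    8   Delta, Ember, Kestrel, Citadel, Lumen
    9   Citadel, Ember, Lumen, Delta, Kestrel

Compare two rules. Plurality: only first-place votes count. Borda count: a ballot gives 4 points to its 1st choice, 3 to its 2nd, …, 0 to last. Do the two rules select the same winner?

Plurality first-place counts: Delta 8, Kestrel 12, Ember 0, Lumen 11, Citadel 9 → Kestrel.
Borda totals: Delta 88, Kestrel 97, Ember 85, Lumen 62, Citadel 68 → Kestrel.
The two rules agree on Kestrel.

Yes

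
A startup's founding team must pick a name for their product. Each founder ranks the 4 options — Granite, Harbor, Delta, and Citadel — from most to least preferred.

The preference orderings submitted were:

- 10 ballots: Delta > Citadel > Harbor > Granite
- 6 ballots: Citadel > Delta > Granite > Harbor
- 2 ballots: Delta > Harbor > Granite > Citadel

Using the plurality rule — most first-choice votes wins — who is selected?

First-place vote totals:
  Granite: 0
  Harbor: 0
  Delta: 12
  Citadel: 6
Delta has the most first-place votes.

Delta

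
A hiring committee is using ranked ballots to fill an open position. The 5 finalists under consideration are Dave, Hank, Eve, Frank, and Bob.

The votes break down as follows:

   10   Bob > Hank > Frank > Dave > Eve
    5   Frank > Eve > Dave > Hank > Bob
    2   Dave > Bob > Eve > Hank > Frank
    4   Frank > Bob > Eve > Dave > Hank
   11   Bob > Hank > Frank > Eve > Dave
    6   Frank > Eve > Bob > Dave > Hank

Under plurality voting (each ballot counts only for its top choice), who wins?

Bob

First-place vote totals:
  Dave: 2
  Hank: 0
  Eve: 0
  Frank: 15
  Bob: 21
Bob has the most first-place votes.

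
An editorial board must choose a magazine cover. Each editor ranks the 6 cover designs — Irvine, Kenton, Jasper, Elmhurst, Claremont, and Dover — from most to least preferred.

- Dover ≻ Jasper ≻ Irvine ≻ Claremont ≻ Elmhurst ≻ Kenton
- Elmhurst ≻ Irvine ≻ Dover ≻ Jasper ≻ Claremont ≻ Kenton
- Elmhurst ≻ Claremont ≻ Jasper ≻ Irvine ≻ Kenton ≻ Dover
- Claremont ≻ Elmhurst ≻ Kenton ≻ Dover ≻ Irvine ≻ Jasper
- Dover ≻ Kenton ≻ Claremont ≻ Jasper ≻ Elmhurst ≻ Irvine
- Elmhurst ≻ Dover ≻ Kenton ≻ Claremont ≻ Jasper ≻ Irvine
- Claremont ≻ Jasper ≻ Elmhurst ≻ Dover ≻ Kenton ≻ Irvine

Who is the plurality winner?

Elmhurst

First-place vote totals:
  Irvine: 0
  Kenton: 0
  Jasper: 0
  Elmhurst: 3
  Claremont: 2
  Dover: 2
Elmhurst has the most first-place votes.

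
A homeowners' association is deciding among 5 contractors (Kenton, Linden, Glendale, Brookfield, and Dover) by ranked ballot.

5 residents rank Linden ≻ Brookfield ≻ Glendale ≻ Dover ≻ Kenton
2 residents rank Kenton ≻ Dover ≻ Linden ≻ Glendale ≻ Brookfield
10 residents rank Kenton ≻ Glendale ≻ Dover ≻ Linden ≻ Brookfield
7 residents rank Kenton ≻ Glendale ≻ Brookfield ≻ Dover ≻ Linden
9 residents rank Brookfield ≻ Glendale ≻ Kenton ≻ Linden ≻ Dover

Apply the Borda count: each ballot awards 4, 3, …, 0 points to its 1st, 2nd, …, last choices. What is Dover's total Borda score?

Borda scores:
  Kenton: 5·0 + 2·4 + 10·4 + 7·4 + 9·2 = 94
  Linden: 5·4 + 2·2 + 10·1 + 7·0 + 9·1 = 43
  Glendale: 5·2 + 2·1 + 10·3 + 7·3 + 9·3 = 90
  Brookfield: 5·3 + 2·0 + 10·0 + 7·2 + 9·4 = 65
  Dover: 5·1 + 2·3 + 10·2 + 7·1 + 9·0 = 38

38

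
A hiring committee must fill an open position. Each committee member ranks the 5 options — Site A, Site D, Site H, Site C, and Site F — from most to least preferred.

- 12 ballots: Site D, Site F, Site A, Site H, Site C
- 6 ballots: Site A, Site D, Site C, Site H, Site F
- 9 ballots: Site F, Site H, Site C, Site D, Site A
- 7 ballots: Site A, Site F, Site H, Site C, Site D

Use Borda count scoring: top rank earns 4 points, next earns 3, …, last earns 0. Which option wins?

Site F

Borda scores:
  Site A: 12·2 + 6·4 + 9·0 + 7·4 = 76
  Site D: 12·4 + 6·3 + 9·1 + 7·0 = 75
  Site H: 12·1 + 6·1 + 9·3 + 7·2 = 59
  Site C: 12·0 + 6·2 + 9·2 + 7·1 = 37
  Site F: 12·3 + 6·0 + 9·4 + 7·3 = 93
Site F has the highest total.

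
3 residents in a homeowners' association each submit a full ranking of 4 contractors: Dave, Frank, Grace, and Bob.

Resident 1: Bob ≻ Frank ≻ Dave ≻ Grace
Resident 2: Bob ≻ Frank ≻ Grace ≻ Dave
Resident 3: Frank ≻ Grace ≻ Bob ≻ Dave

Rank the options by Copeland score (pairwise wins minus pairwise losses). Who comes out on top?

Pairwise results:
  Dave vs Frank: Frank wins 3–0.
  Dave vs Grace: Grace wins 2–1.
  Dave vs Bob: Bob wins 3–0.
  Frank vs Grace: Frank wins 3–0.
  Frank vs Bob: Bob wins 2–1.
  Grace vs Bob: Bob wins 2–1.
Copeland scores (wins − losses):
  Dave: 0 − 3 = -3
  Frank: 2 − 1 = 1
  Grace: 1 − 2 = -1
  Bob: 3 − 0 = 3
Bob has the best Copeland score.

Bob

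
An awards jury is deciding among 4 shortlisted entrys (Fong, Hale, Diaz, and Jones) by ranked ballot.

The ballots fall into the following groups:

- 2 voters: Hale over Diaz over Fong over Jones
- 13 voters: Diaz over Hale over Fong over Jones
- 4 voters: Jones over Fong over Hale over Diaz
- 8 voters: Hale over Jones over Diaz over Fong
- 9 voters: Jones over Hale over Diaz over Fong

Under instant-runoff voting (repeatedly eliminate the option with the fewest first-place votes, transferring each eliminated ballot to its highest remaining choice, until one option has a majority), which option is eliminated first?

Fong

Round 1: Diaz 13, Jones 13, Hale 10, Fong 0. Fong has the fewest and is eliminated.
Round 2: Diaz 13, Jones 13, Hale 10. Hale has the fewest and is eliminated.
Round 3: Jones 21, Diaz 15. Jones has a majority.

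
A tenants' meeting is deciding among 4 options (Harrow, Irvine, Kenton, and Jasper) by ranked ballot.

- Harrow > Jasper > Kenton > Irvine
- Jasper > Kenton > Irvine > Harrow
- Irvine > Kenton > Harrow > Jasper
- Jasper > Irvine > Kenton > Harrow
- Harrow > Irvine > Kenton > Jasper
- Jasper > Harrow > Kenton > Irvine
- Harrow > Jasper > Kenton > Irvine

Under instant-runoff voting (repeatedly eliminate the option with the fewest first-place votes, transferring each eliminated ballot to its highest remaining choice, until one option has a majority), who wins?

Round 1: Harrow 3, Jasper 3, Irvine 1, Kenton 0. Kenton has the fewest and is eliminated.
Round 2: Harrow 3, Jasper 3, Irvine 1. Irvine has the fewest and is eliminated.
Round 3: Harrow 4, Jasper 3. Harrow has a majority.

Harrow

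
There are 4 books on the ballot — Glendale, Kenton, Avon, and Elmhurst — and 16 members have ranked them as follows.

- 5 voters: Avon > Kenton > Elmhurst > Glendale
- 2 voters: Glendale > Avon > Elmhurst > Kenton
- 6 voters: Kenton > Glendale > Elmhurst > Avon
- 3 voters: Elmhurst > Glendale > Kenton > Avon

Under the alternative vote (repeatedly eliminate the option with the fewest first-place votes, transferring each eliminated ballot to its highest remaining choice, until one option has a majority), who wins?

Round 1: Kenton 6, Avon 5, Elmhurst 3, Glendale 2. Glendale has the fewest and is eliminated.
Round 2: Avon 7, Kenton 6, Elmhurst 3. Elmhurst has the fewest and is eliminated.
Round 3: Kenton 9, Avon 7. Kenton has a majority.

Kenton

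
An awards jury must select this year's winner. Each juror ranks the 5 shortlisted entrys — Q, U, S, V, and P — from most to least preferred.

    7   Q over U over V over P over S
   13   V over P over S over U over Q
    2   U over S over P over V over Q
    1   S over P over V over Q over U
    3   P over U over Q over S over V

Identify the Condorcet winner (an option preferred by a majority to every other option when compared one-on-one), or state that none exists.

Head-to-head results (26 voters total):
Q vs U: U wins 18–8.
Q vs S: S wins 16–10.
Q vs V: V wins 16–10.
Q vs P: P wins 19–7.
U vs S: S wins 14–12.
U vs V: V wins 14–12.
U vs P: P wins 17–9.
S vs V: V wins 20–6.
S vs P: P wins 23–3.
V vs P: V wins 20–6.
V beats each rival — Q (16–10), U (14–12), S (20–6), P (20–6) — so V is the Condorcet winner.

V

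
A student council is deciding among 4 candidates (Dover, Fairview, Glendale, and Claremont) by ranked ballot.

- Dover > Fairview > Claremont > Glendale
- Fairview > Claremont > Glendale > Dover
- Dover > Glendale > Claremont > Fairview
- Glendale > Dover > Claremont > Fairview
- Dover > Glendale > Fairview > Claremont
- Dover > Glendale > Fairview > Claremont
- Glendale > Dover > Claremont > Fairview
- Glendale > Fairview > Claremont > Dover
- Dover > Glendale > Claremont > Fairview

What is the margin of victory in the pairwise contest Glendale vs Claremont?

Ballots ranking Glendale above Claremont: 7.
Ballots ranking Claremont above Glendale: 2.
Glendale wins 7–2, a margin of 5.

5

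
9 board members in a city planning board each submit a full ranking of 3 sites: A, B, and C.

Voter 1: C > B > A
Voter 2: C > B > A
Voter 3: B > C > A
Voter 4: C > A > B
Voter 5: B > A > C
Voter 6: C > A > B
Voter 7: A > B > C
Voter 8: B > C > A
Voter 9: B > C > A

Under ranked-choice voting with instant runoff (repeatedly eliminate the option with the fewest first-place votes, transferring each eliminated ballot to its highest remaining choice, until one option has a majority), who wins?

B

Round 1: B 4, C 4, A 1. A has the fewest and is eliminated.
Round 2: B 5, C 4. B has a majority.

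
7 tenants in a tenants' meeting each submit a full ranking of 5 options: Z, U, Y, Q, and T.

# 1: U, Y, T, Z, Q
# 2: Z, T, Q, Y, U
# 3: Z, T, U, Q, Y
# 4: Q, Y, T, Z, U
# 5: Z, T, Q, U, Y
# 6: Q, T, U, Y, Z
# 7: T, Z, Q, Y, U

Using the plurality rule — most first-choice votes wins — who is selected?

Z

First-place vote totals:
  Z: 3
  U: 1
  Y: 0
  Q: 2
  T: 1
Z has the most first-place votes.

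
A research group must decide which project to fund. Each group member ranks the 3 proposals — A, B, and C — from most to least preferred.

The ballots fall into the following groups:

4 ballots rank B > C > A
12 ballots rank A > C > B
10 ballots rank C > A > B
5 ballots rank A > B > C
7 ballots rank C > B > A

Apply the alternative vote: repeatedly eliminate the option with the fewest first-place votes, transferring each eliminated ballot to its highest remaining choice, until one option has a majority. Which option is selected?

Round 1: A 17, C 17, B 4. B has the fewest and is eliminated.
Round 2: C 21, A 17. C has a majority.

C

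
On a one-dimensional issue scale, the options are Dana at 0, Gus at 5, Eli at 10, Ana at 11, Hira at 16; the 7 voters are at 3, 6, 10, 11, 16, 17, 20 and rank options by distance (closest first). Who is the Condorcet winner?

Ana

With single-peaked preferences on a line, the Condorcet winner is the candidate closest to the median voter.
The median voter (position 11) is closest to Ana at 11.
Check: Ana vs Gus — voters closer to Ana: 5 of 7.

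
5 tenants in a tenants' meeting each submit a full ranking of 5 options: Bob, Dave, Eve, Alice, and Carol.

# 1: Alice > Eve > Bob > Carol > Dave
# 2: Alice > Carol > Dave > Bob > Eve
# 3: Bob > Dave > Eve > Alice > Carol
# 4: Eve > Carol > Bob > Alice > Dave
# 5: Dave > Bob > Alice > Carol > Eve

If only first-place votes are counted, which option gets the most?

First-place vote totals:
  Bob: 1
  Dave: 1
  Eve: 1
  Alice: 2
  Carol: 0
Alice has the most first-place votes.

Alice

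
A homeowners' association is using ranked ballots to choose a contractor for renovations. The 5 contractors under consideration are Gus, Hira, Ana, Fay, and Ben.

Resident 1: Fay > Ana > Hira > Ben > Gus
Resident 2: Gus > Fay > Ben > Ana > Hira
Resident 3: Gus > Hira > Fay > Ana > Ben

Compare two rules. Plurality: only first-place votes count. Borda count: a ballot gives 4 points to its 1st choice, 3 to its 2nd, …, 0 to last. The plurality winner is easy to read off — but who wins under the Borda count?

Fay

Plurality first-place counts: Gus 2, Hira 0, Ana 0, Fay 1, Ben 0 → Gus.
Borda totals: Gus 8, Hira 5, Ana 5, Fay 9, Ben 3 → Fay.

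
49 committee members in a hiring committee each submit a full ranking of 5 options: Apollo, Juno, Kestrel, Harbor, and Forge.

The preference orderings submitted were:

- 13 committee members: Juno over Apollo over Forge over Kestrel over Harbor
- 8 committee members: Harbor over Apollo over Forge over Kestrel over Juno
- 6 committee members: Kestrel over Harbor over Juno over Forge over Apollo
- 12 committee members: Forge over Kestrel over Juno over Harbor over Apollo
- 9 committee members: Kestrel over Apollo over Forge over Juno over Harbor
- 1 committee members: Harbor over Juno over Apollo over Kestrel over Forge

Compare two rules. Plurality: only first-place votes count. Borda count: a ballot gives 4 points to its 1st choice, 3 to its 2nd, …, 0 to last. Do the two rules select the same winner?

Plurality first-place counts: Apollo 0, Juno 13, Kestrel 15, Harbor 9, Forge 12 → Kestrel.
Borda totals: Apollo 92, Juno 100, Kestrel 118, Harbor 66, Forge 114 → Kestrel.
The two rules agree on Kestrel.

Yes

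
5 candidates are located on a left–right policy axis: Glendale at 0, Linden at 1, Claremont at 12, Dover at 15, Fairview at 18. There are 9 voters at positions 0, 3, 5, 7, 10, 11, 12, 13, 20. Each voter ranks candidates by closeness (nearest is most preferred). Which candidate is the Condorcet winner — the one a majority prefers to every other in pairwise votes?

Claremont

With single-peaked preferences on a line, the Condorcet winner is the candidate closest to the median voter.
The median voter (position 10) is closest to Claremont at 12.
Check: Claremont vs Glendale — voters closer to Claremont: 6 of 9.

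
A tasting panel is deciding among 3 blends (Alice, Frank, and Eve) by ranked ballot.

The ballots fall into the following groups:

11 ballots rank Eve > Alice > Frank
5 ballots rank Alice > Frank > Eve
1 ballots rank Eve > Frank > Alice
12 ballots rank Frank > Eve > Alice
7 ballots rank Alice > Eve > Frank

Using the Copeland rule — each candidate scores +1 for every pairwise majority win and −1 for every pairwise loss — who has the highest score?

Pairwise results:
  Alice vs Frank: Alice wins 23–13.
  Alice vs Eve: Eve wins 24–12.
  Frank vs Eve: Eve wins 19–17.
Copeland scores (wins − losses):
  Alice: 1 − 1 = 0
  Frank: 0 − 2 = -2
  Eve: 2 − 0 = 2
Eve has the best Copeland score.

Eve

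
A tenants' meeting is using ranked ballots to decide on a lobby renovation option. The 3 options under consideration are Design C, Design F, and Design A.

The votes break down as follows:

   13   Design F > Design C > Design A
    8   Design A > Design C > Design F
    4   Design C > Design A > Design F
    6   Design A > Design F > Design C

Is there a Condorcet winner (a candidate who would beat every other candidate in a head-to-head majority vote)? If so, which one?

Head-to-head results (31 voters total):
Design C vs Design F: Design F wins 19–12.
Design C vs Design A: Design C wins 17–14.
Design F vs Design A: Design A wins 18–13.
No candidate beats all others: Design C beats Design A beats Design F beats Design C, a majority cycle.

No Condorcet winner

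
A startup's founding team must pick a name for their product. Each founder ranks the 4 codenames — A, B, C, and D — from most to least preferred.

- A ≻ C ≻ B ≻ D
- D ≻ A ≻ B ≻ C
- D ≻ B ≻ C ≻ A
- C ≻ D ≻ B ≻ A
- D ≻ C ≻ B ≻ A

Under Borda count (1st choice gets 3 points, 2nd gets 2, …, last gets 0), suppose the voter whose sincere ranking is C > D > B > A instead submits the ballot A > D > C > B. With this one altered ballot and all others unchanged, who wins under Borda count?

D

Borda totals with the altered ballot: A 8, B 5, C 6, D 11.
The winner is unchanged: still D.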